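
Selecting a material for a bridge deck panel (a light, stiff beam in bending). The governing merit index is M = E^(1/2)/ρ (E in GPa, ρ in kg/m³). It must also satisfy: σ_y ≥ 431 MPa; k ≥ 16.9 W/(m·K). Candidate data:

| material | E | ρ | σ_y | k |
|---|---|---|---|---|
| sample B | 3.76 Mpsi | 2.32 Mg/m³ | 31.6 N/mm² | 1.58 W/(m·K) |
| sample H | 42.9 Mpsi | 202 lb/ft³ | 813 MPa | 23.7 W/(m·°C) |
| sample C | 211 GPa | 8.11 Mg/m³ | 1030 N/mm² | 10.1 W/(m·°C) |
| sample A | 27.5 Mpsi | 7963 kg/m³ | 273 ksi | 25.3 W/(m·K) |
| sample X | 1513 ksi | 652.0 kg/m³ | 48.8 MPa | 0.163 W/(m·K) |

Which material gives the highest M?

sample H

Screen on constraints: σ_y ≥ 431 MPa; k ≥ 16.9 W/(m·K). Survivors: sample H, sample A.
Normalizing units and computing the index:
  sample H: E = 295.8 GPa, ρ = 3236 kg/m³
  sample A: E = 189.6 GPa, ρ = 7963 kg/m³
  sample H: M = 5.32×10⁻³
  sample A: M = 1.73×10⁻³
Sample H ranks first.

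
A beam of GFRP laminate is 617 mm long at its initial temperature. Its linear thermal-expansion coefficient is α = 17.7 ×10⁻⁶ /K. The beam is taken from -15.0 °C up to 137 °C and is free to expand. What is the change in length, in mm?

ΔT = 137 − (-15.0) = 152.0 K.
ΔL = α·L₀·ΔT = 17.7×10⁻⁶ × 617 mm × 152.0 K = 1.66 mm.

1.66 mm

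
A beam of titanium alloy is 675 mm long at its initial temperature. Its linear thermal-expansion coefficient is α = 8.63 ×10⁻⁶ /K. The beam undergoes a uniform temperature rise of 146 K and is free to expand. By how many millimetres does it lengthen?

ΔL = α·L₀·ΔT = 8.63×10⁻⁶ × 675 mm × 146.0 K = 0.850 mm.

0.850 mm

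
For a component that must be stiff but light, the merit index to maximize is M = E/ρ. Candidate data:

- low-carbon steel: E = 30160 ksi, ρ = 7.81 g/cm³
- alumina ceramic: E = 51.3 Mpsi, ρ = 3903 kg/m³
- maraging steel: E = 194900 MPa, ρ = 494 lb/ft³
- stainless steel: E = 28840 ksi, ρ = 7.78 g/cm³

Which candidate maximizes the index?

Convert each candidate to consistent units, then evaluate M:
  low-carbon steel: E = 207.9 GPa, ρ = 7810 kg/m³
  alumina ceramic: E = 353.7 GPa, ρ = 3903 kg/m³
  maraging steel: E = 194.9 GPa, ρ = 7913 kg/m³
  stainless steel: E = 198.8 GPa, ρ = 7780 kg/m³
  alumina ceramic: M = 90.6 MN·m/kg
  low-carbon steel: M = 26.6 MN·m/kg
  stainless steel: M = 25.6 MN·m/kg
  maraging steel: M = 24.6 MN·m/kg
Alumina ceramic has the largest M.

alumina ceramic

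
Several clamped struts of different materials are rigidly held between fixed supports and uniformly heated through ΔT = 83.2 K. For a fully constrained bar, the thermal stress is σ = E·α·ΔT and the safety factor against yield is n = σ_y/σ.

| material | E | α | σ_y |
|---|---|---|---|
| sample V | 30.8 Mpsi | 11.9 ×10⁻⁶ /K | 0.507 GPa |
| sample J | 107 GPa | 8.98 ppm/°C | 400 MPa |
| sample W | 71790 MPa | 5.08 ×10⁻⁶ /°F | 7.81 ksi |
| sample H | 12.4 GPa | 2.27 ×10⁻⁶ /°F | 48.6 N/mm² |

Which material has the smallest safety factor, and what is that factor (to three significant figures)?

With everything in SI (GPa, ×10⁻⁶/K, MPa):
  sample V: E = 212.4, α = 11.9, σ_y = 507.0 → σ = 210 MPa, n = 2.41
  sample J: E = 107.0, α = 8.98, σ_y = 400.0 → σ = 79.9 MPa, n = 5.00
  sample W: E = 71.79, α = 9.14, σ_y = 53.85 → σ = 54.6 MPa, n = 0.986
  sample H: E = 12.40, α = 4.09, σ_y = 48.60 → σ = 4.22 MPa, n = 11.5
The minimum is sample W at n = 0.986.

sample W, n = 0.986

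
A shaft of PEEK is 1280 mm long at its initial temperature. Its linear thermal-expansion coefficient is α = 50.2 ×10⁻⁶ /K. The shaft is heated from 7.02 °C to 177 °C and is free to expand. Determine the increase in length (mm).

10.9 mm

ΔT = 177 − 7.02 = 170.0 K.
ΔL = α·L₀·ΔT = 50.2×10⁻⁶ × 1280 mm × 170.0 K = 10.9 mm.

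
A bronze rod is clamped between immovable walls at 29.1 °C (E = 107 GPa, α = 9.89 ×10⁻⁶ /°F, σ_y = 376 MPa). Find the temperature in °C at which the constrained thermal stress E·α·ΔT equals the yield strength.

226 °C

α = 9.89×10⁻⁶/°F × 9/5 = 17.8×10⁻⁶/K.
E·α·ΔT = 376.0 MPa ⇒ ΔT = 376.0 / (107.0×10³ × 17.8×10⁻⁶) = 197.4 K.
T = 29.1 + 197.4 = 226.5 °C.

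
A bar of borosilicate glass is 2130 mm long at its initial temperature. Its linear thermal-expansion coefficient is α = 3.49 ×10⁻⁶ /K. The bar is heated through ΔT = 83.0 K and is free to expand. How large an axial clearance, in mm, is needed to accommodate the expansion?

0.617 mm

ΔL = α·L₀·ΔT = 3.49×10⁻⁶ × 2130 mm × 83.00 K = 0.617 mm.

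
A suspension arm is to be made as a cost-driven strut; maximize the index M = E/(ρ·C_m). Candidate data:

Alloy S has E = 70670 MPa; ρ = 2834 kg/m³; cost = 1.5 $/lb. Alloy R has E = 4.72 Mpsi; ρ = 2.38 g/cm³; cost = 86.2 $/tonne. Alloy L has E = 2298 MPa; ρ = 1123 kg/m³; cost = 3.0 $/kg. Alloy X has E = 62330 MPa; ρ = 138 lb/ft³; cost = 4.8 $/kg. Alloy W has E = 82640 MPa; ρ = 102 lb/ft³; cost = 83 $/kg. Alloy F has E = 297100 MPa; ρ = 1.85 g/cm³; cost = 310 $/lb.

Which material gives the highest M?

In SI units:
  alloy S: E = 70.67 GPa, ρ = 2834 kg/m³, cost = 3.307 $/kg
  alloy R: E = 32.54 GPa, ρ = 2380 kg/m³, cost = 0.08620 $/kg
  alloy L: E = 2.298 GPa, ρ = 1123 kg/m³, cost = 3.000 $/kg
  alloy X: E = 62.33 GPa, ρ = 2211 kg/m³, cost = 4.800 $/kg
  alloy W: E = 82.64 GPa, ρ = 1634 kg/m³, cost = 83.00 $/kg
  alloy F: E = 297.1 GPa, ρ = 1850 kg/m³, cost = 683.4 $/kg
  alloy R: M = 159 MN·m per $
  alloy S: M = 7.54 MN·m per $
  alloy X: M = 5.87 MN·m per $
  alloy L: M = 0.682 MN·m per $
  alloy W: M = 0.609 MN·m per $
  alloy F: M = 0.235 MN·m per $
Alloy R has the largest M.

alloy R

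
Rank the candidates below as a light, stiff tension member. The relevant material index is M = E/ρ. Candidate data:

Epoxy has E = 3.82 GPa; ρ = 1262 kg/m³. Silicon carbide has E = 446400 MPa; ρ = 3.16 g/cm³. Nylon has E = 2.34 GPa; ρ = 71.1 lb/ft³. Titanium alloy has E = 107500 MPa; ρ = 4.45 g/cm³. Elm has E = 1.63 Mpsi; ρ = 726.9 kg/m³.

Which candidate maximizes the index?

Normalizing units and computing the index:
  epoxy: E = 3.820 GPa, ρ = 1262 kg/m³
  silicon carbide: E = 446.4 GPa, ρ = 3160 kg/m³
  nylon: E = 2.340 GPa, ρ = 1139 kg/m³
  titanium alloy: E = 107.5 GPa, ρ = 4450 kg/m³
  elm: E = 11.24 GPa, ρ = 726.9 kg/m³
  silicon carbide: M = 141 MN·m/kg
  titanium alloy: M = 24.2 MN·m/kg
  elm: M = 15.5 MN·m/kg
  epoxy: M = 3.03 MN·m/kg
  nylon: M = 2.05 MN·m/kg
Silicon carbide ranks first.

silicon carbide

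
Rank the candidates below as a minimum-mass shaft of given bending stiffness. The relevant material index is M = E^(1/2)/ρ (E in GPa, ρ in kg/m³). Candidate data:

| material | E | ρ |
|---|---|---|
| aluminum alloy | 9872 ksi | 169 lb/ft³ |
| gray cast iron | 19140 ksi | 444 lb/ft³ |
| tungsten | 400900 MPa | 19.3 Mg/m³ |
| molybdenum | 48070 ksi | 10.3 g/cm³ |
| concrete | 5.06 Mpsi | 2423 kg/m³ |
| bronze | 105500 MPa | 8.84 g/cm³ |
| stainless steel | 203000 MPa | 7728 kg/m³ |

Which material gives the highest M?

In SI units:
  aluminum alloy: E = 68.07 GPa, ρ = 2707 kg/m³
  gray cast iron: E = 132.0 GPa, ρ = 7112 kg/m³
  tungsten: E = 400.9 GPa, ρ = 19300 kg/m³
  molybdenum: E = 331.4 GPa, ρ = 10300 kg/m³
  concrete: E = 34.89 GPa, ρ = 2423 kg/m³
  bronze: E = 105.5 GPa, ρ = 8840 kg/m³
  stainless steel: E = 203.0 GPa, ρ = 7728 kg/m³
  aluminum alloy: M = 3.05×10⁻³
  concrete: M = 2.44×10⁻³
  stainless steel: M = 1.84×10⁻³
  molybdenum: M = 1.77×10⁻³
  gray cast iron: M = 1.62×10⁻³
  bronze: M = 1.16×10⁻³
  tungsten: M = 1.04×10⁻³
The maximum is for aluminum alloy.

aluminum alloy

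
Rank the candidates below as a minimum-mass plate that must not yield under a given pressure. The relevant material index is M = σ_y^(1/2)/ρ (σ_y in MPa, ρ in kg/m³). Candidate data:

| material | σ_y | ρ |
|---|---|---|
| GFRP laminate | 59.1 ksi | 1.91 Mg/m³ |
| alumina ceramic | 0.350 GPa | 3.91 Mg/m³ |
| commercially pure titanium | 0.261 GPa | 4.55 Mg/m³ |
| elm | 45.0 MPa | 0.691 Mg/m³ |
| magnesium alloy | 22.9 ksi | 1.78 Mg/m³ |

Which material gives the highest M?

After converting to SI:
  GFRP laminate: σ_y = 407.5 MPa, ρ = 1910 kg/m³
  alumina ceramic: σ_y = 350.0 MPa, ρ = 3910 kg/m³
  commercially pure titanium: σ_y = 261.0 MPa, ρ = 4550 kg/m³
  elm: σ_y = 45.00 MPa, ρ = 691.0 kg/m³
  magnesium alloy: σ_y = 157.9 MPa, ρ = 1780 kg/m³
  GFRP laminate: M = 10.6×10⁻³
  elm: M = 9.71×10⁻³
  magnesium alloy: M = 7.06×10⁻³
  alumina ceramic: M = 4.78×10⁻³
  commercially pure titanium: M = 3.55×10⁻³
The maximum is for GFRP laminate.

GFRP laminate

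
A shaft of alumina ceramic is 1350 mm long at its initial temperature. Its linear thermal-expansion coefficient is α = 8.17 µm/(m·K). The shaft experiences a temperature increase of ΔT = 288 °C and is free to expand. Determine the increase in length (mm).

3.18 mm

ΔL = α·L₀·ΔT = 8.17×10⁻⁶ × 1350 mm × 288.0 K = 3.18 mm.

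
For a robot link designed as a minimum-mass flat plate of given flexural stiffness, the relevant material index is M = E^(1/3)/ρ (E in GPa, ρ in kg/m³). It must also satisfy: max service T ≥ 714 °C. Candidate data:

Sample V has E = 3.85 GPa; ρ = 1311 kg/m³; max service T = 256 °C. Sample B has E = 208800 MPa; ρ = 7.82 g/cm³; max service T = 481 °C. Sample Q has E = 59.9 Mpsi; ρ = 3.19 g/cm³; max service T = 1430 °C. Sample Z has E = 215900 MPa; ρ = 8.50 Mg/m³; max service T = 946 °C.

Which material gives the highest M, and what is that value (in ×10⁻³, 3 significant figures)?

Screen on constraints: max service T ≥ 714 °C. Survivors: sample Q, sample Z.
After converting to SI:
  sample Q: E = 413.0 GPa, ρ = 3190 kg/m³
  sample Z: E = 215.9 GPa, ρ = 8500 kg/m³
  sample Q: M = 2.33×10⁻³
  sample Z: M = 0.706×10⁻³
The maximum is for sample Q.

sample Q, M = 2.33×10⁻³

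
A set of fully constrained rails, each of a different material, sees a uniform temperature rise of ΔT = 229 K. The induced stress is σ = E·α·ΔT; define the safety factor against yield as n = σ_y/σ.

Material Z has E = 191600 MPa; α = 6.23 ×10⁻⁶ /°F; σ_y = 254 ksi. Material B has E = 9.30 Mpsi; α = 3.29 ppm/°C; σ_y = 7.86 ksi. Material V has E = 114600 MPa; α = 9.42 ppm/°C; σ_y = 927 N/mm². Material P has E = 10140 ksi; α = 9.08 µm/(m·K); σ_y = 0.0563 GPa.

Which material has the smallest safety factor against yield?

Converting E to GPa, α to ×10⁻⁶/K, σ_y to MPa, then σ and n for each:
  material Z: E = 191.6, α = 11.2, σ_y = 1751 → σ = 492 MPa, n = 3.56
  material B: E = 64.12, α = 3.29, σ_y = 54.19 → σ = 48.3 MPa, n = 1.12
  material V: E = 114.6, α = 9.42, σ_y = 927.0 → σ = 247 MPa, n = 3.75
  material P: E = 69.91, α = 9.08, σ_y = 56.30 → σ = 145 MPa, n = 0.387
Material P has the lowest safety factor, n = 0.387.

material P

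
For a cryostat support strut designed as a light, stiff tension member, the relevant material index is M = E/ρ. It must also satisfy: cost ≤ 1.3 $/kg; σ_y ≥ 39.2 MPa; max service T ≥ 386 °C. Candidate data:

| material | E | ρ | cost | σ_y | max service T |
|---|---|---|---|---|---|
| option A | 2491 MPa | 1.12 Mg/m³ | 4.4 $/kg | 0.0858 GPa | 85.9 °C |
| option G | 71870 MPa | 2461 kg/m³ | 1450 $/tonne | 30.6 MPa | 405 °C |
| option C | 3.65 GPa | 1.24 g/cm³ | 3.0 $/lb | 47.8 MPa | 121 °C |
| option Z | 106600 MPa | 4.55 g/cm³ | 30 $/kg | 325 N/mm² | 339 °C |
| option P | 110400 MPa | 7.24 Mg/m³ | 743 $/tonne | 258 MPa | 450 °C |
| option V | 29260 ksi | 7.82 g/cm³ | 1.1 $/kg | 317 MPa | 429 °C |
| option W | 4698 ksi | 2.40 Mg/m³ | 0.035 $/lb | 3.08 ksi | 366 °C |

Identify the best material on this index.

Screen on constraints: cost ≤ 1.3 $/kg; σ_y ≥ 39.2 MPa; max service T ≥ 386 °C. Survivors: option P, option V.
After converting to SI:
  option P: E = 110.4 GPa, ρ = 7240 kg/m³
  option V: E = 201.7 GPa, ρ = 7820 kg/m³
  option V: M = 25.8 MN·m/kg
  option P: M = 15.2 MN·m/kg
The maximum is for option V.

option V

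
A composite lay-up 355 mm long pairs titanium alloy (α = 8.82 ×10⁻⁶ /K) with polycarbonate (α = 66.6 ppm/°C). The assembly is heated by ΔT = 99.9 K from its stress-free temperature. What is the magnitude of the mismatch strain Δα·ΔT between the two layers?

5.77×10⁻³

Δα = |8.82 − 66.6|×10⁻⁶/K = 57.8×10⁻⁶/K.
Mismatch strain = Δα·ΔT = 57.8×10⁻⁶ × 99.9 = 5.77×10⁻³.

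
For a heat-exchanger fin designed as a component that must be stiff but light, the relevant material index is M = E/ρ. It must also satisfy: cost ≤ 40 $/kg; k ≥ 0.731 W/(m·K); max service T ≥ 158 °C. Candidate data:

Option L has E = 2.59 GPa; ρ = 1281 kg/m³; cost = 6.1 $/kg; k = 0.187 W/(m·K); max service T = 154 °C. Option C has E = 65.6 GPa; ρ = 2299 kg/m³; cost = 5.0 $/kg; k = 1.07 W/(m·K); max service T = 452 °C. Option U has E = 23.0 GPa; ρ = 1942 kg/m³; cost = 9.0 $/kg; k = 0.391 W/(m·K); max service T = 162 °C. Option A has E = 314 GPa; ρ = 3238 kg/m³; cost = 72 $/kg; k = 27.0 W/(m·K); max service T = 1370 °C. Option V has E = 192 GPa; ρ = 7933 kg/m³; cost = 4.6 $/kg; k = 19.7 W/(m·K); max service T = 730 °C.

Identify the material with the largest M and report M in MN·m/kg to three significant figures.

Screen on constraints: cost ≤ 40 $/kg; k ≥ 0.731 W/(m·K); max service T ≥ 158 °C. Survivors: option C, option V.
Evaluate M for each candidate:
  option C: M = 28.5 MN·m/kg
  option V: M = 24.2 MN·m/kg
Option C ranks first.

option C, M = 28.5 MN·m/kg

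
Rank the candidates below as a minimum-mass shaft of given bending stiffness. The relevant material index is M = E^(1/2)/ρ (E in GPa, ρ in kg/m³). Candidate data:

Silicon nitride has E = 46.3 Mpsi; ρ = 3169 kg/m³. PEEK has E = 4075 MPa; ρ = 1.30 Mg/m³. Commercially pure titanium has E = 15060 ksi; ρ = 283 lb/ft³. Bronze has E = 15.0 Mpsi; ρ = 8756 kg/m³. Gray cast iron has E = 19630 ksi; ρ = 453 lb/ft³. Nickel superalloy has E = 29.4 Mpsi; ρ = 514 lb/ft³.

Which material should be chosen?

Normalizing units and computing the index:
  silicon nitride: E = 319.2 GPa, ρ = 3169 kg/m³
  PEEK: E = 4.075 GPa, ρ = 1300 kg/m³
  commercially pure titanium: E = 103.8 GPa, ρ = 4533 kg/m³
  bronze: E = 103.4 GPa, ρ = 8756 kg/m³
  gray cast iron: E = 135.3 GPa, ρ = 7256 kg/m³
  nickel superalloy: E = 202.7 GPa, ρ = 8233 kg/m³
  silicon nitride: M = 5.64×10⁻³
  commercially pure titanium: M = 2.25×10⁻³
  nickel superalloy: M = 1.73×10⁻³
  gray cast iron: M = 1.60×10⁻³
  PEEK: M = 1.55×10⁻³
  bronze: M = 1.16×10⁻³
Silicon nitride has the largest M.

silicon nitride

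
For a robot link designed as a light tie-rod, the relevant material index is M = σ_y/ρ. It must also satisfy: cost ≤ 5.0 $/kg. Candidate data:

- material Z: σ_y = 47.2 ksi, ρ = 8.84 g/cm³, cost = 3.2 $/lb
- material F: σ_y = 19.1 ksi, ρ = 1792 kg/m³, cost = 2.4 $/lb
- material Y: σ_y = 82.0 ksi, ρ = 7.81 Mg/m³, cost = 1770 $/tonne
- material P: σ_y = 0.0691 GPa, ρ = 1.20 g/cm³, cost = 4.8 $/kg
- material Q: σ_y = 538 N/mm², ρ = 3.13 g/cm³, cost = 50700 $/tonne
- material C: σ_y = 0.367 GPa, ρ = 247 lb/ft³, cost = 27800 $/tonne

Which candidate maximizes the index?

material Y

Screen on constraints: cost ≤ 5.0 $/kg. Survivors: material Y, material P.
Convert each candidate to consistent units, then evaluate M:
  material Y: σ_y = 565.4 MPa, ρ = 7810 kg/m³
  material P: σ_y = 69.10 MPa, ρ = 1200 kg/m³
  material Y: M = 72.4 kN·m/kg
  material P: M = 57.6 kN·m/kg
The maximum is for material Y.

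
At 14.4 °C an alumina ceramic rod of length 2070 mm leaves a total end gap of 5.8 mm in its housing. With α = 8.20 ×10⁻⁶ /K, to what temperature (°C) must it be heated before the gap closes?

α·L₀·ΔT = 5.8 mm ⇒ ΔT = 5.8 / (8.20×10⁻⁶ × 2070.0) = 341.7 K.
T = 14.4 + 341.7 = 356.1 °C.

356 °C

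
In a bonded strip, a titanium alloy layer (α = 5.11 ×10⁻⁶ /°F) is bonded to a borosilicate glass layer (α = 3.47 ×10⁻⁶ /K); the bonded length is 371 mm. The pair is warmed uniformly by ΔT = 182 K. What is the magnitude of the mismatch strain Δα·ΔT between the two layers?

1.04×10⁻³

titanium alloy: α = 5.11×10⁻⁶/°F × 9/5 = 9.20×10⁻⁶/K.
Δα = |9.20 − 3.47|×10⁻⁶/K = 5.73×10⁻⁶/K.
Mismatch strain = Δα·ΔT = 5.73×10⁻⁶ × 182.0 = 1.04×10⁻³.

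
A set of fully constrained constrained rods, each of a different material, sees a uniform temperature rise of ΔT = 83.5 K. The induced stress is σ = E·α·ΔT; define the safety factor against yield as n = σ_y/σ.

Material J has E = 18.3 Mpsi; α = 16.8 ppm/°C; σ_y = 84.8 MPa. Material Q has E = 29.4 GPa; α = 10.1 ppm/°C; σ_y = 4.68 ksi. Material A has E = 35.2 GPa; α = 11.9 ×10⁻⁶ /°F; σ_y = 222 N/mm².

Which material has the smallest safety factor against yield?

Converting E to GPa, α to ×10⁻⁶/K, σ_y to MPa, then σ and n for each:
  material J: E = 126.2, α = 16.8, σ_y = 84.80 → σ = 177 MPa, n = 0.479
  material Q: E = 29.40, α = 10.1, σ_y = 32.27 → σ = 24.8 MPa, n = 1.30
  material A: E = 35.20, α = 21.4, σ_y = 222.0 → σ = 63.0 MPa, n = 3.53
Material J has the lowest safety factor, n = 0.479.

material J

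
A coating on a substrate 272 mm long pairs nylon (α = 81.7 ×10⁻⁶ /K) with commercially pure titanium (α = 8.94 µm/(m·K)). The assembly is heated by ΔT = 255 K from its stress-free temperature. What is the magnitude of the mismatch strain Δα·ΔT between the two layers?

0.0186

Δα = |81.7 − 8.94|×10⁻⁶/K = 72.8×10⁻⁶/K.
Mismatch strain = Δα·ΔT = 72.8×10⁻⁶ × 255.0 = 0.0186.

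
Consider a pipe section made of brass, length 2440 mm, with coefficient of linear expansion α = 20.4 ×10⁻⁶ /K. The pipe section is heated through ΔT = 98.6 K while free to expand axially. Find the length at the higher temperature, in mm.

2444.9 mm

ΔL = α·L₀·ΔT = 20.4×10⁻⁶ × 2440 mm × 98.60 K = 4.91 mm.
L = L₀ + ΔL = 2440 + 4.91 = 2444.9 mm.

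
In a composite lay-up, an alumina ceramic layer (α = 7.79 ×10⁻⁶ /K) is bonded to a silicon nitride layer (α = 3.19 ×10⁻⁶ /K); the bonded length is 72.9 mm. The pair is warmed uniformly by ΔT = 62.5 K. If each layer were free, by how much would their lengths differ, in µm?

21.0 µm

Δα = |7.79 − 3.19|×10⁻⁶/K = 4.60×10⁻⁶/K.
ΔL_mismatch = Δα·L·ΔT = 4.60×10⁻⁶ × 72.9 mm × 62.5 K = 21.0 µm.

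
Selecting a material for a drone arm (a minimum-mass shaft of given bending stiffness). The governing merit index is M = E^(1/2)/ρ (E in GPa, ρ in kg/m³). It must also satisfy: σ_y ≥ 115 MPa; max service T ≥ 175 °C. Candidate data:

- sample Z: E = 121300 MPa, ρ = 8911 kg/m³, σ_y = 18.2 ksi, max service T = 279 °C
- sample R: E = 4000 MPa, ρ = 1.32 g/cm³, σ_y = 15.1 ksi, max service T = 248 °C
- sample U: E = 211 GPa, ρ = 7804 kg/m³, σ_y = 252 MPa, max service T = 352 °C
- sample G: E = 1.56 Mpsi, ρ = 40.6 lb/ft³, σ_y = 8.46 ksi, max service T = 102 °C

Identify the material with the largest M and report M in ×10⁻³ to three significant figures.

sample U, M = 1.86×10⁻³

Screen on constraints: σ_y ≥ 115 MPa; max service T ≥ 175 °C. Survivors: sample Z, sample U.
In SI units:
  sample Z: E = 121.3 GPa, ρ = 8911 kg/m³
  sample U: E = 211.0 GPa, ρ = 7804 kg/m³
  sample U: M = 1.86×10⁻³
  sample Z: M = 1.24×10⁻³
The maximum is for sample U.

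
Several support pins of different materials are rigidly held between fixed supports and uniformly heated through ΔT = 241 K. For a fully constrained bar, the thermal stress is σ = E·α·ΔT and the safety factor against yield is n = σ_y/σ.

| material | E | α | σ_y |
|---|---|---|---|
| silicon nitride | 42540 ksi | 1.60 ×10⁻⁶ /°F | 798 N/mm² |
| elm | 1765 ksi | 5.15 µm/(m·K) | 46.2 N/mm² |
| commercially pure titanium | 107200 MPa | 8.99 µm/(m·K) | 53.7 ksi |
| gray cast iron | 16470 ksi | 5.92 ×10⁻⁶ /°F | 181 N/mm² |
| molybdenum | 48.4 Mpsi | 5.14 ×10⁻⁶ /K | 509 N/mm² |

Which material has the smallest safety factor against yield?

In consistent units (E in GPa, α in ×10⁻⁶/K, σ_y in MPa):
  silicon nitride: E = 293.3, α = 2.88, σ_y = 798.0 → σ = 204 MPa, n = 3.92
  elm: E = 12.17, α = 5.15, σ_y = 46.20 → σ = 15.1 MPa, n = 3.06
  commercially pure titanium: E = 107.2, α = 8.99, σ_y = 370.2 → σ = 232 MPa, n = 1.59
  gray cast iron: E = 113.6, α = 10.7, σ_y = 181.0 → σ = 292 MPa, n = 0.621
  molybdenum: E = 333.7, α = 5.14, σ_y = 509.0 → σ = 413 MPa, n = 1.23
The minimum is gray cast iron at n = 0.621.

gray cast iron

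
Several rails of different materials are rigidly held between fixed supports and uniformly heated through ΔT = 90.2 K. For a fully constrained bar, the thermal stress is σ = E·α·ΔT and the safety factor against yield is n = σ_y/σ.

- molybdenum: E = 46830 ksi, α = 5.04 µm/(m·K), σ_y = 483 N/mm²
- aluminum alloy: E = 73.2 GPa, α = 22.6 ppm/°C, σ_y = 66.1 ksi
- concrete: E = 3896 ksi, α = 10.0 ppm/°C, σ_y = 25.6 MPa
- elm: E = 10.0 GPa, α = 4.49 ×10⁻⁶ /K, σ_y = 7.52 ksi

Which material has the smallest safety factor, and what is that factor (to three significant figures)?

Converting E to GPa, α to ×10⁻⁶/K, σ_y to MPa, then σ and n for each:
  molybdenum: E = 322.9, α = 5.04, σ_y = 483.0 → σ = 147 MPa, n = 3.29
  aluminum alloy: E = 73.20, α = 22.6, σ_y = 455.7 → σ = 149 MPa, n = 3.05
  concrete: E = 26.86, α = 10.0, σ_y = 25.60 → σ = 24.2 MPa, n = 1.06
  elm: E = 10.00, α = 4.49, σ_y = 51.85 → σ = 4.05 MPa, n = 12.8
Concrete has the lowest safety factor, n = 1.06.

concrete, n = 1.06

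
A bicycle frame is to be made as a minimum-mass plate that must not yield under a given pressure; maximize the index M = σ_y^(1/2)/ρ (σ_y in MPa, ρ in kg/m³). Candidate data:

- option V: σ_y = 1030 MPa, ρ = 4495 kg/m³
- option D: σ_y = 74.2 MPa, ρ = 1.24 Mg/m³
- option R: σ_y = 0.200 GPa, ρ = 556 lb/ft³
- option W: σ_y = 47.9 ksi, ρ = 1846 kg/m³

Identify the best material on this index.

Convert each candidate to consistent units, then evaluate M:
  option V: σ_y = 1030 MPa, ρ = 4495 kg/m³
  option D: σ_y = 74.20 MPa, ρ = 1240 kg/m³
  option R: σ_y = 200.0 MPa, ρ = 8906 kg/m³
  option W: σ_y = 330.3 MPa, ρ = 1846 kg/m³
  option W: M = 9.84×10⁻³
  option V: M = 7.14×10⁻³
  option D: M = 6.95×10⁻³
  option R: M = 1.59×10⁻³
Option W ranks first.

option W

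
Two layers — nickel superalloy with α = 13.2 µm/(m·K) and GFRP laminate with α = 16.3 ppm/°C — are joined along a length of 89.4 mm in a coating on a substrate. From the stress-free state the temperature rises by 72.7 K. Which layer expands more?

α(nickel superalloy) = 13.2×10⁻⁶/K vs α(GFRP laminate) = 16.3×10⁻⁶/K.
Higher α expands more for the same ΔT: GFRP laminate.

GFRP laminate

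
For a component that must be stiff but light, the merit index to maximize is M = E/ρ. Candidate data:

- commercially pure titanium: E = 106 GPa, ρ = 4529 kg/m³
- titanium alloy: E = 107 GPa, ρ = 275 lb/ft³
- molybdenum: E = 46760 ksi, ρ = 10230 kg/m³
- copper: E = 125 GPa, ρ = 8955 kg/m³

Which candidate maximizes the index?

molybdenum

In SI units:
  commercially pure titanium: E = 106.0 GPa, ρ = 4529 kg/m³
  titanium alloy: E = 107.0 GPa, ρ = 4405 kg/m³
  molybdenum: E = 322.4 GPa, ρ = 10230 kg/m³
  copper: E = 125.0 GPa, ρ = 8955 kg/m³
  molybdenum: M = 31.5 MN·m/kg
  titanium alloy: M = 24.3 MN·m/kg
  commercially pure titanium: M = 23.4 MN·m/kg
  copper: M = 14.0 MN·m/kg
Highest index: molybdenum.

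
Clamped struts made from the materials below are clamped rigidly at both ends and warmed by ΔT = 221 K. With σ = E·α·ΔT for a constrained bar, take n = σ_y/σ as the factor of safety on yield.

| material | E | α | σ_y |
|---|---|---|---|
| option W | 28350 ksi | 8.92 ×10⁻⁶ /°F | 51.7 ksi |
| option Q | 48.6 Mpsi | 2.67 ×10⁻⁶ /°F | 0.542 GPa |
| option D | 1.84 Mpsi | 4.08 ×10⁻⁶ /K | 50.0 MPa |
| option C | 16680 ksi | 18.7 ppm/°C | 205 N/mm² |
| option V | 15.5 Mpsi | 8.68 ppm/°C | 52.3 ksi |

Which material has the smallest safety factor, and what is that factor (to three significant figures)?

option C, n = 0.431

Per material, after unit conversion:
  option W: E = 195.5, α = 16.1, σ_y = 356.5 → σ = 694 MPa, n = 0.514
  option Q: E = 335.1, α = 4.81, σ_y = 542.0 → σ = 356 MPa, n = 1.52
  option D: E = 12.69, α = 4.08, σ_y = 50.00 → σ = 11.4 MPa, n = 4.37
  option C: E = 115.0, α = 18.7, σ_y = 205.0 → σ = 475 MPa, n = 0.431
  option V: E = 106.9, α = 8.68, σ_y = 360.6 → σ = 205 MPa, n = 1.76
Option C has the lowest safety factor, n = 0.431.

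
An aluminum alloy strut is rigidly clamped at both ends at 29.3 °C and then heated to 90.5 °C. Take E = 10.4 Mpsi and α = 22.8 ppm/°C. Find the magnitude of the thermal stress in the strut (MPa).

100 MPa

E = 10.4 Mpsi = 71.71 GPa.
ΔT = 61.20 K. Constrained thermal stress σ = E·α·ΔT = 71.71×10³ MPa × 22.8×10⁻⁶ × 61.20 = 100 MPa (compressive).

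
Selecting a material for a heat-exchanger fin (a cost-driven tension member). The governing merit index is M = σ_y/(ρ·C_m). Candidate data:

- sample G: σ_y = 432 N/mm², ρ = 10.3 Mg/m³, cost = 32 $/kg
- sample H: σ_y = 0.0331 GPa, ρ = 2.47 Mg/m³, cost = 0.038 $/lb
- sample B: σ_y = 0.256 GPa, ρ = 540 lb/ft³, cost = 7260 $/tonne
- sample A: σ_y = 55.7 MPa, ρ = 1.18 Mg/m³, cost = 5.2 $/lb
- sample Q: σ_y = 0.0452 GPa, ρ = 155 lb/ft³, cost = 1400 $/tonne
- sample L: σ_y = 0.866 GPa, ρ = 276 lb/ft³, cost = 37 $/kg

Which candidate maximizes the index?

After converting to SI:
  sample G: σ_y = 432.0 MPa, ρ = 10300 kg/m³, cost = 32.00 $/kg
  sample H: σ_y = 33.10 MPa, ρ = 2470 kg/m³, cost = 0.08377 $/kg
  sample B: σ_y = 256.0 MPa, ρ = 8650 kg/m³, cost = 7.260 $/kg
  sample A: σ_y = 55.70 MPa, ρ = 1180 kg/m³, cost = 11.46 $/kg
  sample Q: σ_y = 45.20 MPa, ρ = 2483 kg/m³, cost = 1.400 $/kg
  sample L: σ_y = 866.0 MPa, ρ = 4421 kg/m³, cost = 37.00 $/kg
  sample H: M = 160 kN·m per $
  sample Q: M = 13.0 kN·m per $
  sample L: M = 5.29 kN·m per $
  sample A: M = 4.12 kN·m per $
  sample B: M = 4.08 kN·m per $
  sample G: M = 1.31 kN·m per $
Highest index: sample H.

sample H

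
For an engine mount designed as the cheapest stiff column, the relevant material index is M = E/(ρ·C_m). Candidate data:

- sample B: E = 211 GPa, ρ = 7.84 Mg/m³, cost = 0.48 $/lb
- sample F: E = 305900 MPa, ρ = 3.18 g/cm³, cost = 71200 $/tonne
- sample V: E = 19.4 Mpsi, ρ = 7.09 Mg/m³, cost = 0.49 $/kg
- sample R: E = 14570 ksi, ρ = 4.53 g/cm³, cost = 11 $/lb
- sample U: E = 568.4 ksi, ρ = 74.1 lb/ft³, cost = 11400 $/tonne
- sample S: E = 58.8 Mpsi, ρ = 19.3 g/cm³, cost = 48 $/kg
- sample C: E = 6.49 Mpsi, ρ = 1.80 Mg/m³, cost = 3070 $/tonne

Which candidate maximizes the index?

sample V

Putting every candidate on a common basis:
  sample B: E = 211.0 GPa, ρ = 7840 kg/m³, cost = 1.058 $/kg
  sample F: E = 305.9 GPa, ρ = 3180 kg/m³, cost = 71.20 $/kg
  sample V: E = 133.8 GPa, ρ = 7090 kg/m³, cost = 0.4900 $/kg
  sample R: E = 100.5 GPa, ρ = 4530 kg/m³, cost = 24.25 $/kg
  sample U: E = 3.919 GPa, ρ = 1187 kg/m³, cost = 11.40 $/kg
  sample S: E = 405.4 GPa, ρ = 19300 kg/m³, cost = 48.00 $/kg
  sample C: E = 44.75 GPa, ρ = 1800 kg/m³, cost = 3.070 $/kg
  sample V: M = 38.5 MN·m per $
  sample B: M = 25.4 MN·m per $
  sample C: M = 8.10 MN·m per $
  sample F: M = 1.35 MN·m per $
  sample R: M = 0.914 MN·m per $
  sample S: M = 0.438 MN·m per $
  sample U: M = 0.290 MN·m per $
Sample V has the largest M.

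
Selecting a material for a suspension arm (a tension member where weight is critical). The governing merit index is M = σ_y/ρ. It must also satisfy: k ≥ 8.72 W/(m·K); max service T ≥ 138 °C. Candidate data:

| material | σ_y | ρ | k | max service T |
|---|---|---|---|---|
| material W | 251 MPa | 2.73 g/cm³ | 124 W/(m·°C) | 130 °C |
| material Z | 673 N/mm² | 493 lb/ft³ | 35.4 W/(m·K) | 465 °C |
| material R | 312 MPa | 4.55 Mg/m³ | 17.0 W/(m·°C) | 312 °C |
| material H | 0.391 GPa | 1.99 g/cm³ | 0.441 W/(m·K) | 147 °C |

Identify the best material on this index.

material Z

Screen on constraints: k ≥ 8.72 W/(m·K); max service T ≥ 138 °C. Survivors: material Z, material R.
Normalizing units and computing the index:
  material Z: σ_y = 673.0 MPa, ρ = 7897 kg/m³
  material R: σ_y = 312.0 MPa, ρ = 4550 kg/m³
  material Z: M = 85.2 kN·m/kg
  material R: M = 68.6 kN·m/kg
Material Z ranks first.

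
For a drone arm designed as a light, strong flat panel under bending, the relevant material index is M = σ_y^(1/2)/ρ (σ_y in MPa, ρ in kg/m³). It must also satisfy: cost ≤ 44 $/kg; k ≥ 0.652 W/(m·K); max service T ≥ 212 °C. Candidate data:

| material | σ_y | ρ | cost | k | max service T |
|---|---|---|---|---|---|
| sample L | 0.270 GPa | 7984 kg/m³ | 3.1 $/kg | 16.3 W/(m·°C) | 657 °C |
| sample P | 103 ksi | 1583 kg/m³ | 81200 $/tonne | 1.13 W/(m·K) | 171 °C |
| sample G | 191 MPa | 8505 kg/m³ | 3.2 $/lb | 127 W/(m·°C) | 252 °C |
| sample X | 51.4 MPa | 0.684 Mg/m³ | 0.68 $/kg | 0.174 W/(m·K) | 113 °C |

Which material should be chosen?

sample L

Screen on constraints: cost ≤ 44 $/kg; k ≥ 0.652 W/(m·K); max service T ≥ 212 °C. Survivors: sample L, sample G.
Normalizing units and computing the index:
  sample L: σ_y = 270.0 MPa, ρ = 7984 kg/m³
  sample G: σ_y = 191.0 MPa, ρ = 8505 kg/m³
  sample L: M = 2.06×10⁻³
  sample G: M = 1.62×10⁻³
Sample L ranks first.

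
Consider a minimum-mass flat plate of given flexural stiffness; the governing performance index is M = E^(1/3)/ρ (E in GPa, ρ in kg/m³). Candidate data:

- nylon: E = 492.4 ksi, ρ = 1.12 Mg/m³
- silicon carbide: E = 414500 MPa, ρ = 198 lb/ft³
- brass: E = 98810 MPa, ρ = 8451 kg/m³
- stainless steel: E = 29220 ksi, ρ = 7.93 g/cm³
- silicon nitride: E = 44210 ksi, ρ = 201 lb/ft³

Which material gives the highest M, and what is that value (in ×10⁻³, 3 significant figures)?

After converting to SI:
  nylon: E = 3.395 GPa, ρ = 1120 kg/m³
  silicon carbide: E = 414.5 GPa, ρ = 3172 kg/m³
  brass: E = 98.81 GPa, ρ = 8451 kg/m³
  stainless steel: E = 201.5 GPa, ρ = 7930 kg/m³
  silicon nitride: E = 304.8 GPa, ρ = 3220 kg/m³
  silicon carbide: M = 2.35×10⁻³
  silicon nitride: M = 2.09×10⁻³
  nylon: M = 1.34×10⁻³
  stainless steel: M = 0.739×10⁻³
  brass: M = 0.547×10⁻³
Highest index: silicon carbide.

silicon carbide, M = 2.35×10⁻³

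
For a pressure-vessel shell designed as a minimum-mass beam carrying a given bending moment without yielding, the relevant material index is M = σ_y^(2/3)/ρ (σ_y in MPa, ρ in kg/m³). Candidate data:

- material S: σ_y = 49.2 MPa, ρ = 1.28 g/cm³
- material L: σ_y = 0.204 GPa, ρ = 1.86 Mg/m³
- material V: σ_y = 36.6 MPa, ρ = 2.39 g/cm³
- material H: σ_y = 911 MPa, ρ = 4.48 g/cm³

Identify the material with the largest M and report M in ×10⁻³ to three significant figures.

material H, M = 21.0×10⁻³

In SI units:
  material S: σ_y = 49.20 MPa, ρ = 1280 kg/m³
  material L: σ_y = 204.0 MPa, ρ = 1860 kg/m³
  material V: σ_y = 36.60 MPa, ρ = 2390 kg/m³
  material H: σ_y = 911.0 MPa, ρ = 4480 kg/m³
  material H: M = 21.0×10⁻³
  material L: M = 18.6×10⁻³
  material S: M = 10.5×10⁻³
  material V: M = 4.61×10⁻³
Material H ranks first.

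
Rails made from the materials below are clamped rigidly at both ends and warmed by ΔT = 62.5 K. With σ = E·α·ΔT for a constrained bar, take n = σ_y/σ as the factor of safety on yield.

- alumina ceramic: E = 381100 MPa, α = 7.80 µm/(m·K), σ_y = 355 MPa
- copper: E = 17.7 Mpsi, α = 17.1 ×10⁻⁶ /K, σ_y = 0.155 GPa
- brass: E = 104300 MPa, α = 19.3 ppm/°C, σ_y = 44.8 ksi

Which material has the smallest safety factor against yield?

Converting E to GPa, α to ×10⁻⁶/K, σ_y to MPa, then σ and n for each:
  alumina ceramic: E = 381.1, α = 7.80, σ_y = 355.0 → σ = 186 MPa, n = 1.91
  copper: E = 122.0, α = 17.1, σ_y = 155.0 → σ = 130 MPa, n = 1.19
  brass: E = 104.3, α = 19.3, σ_y = 308.9 → σ = 126 MPa, n = 2.46
Smallest n: copper with n = 1.19.

copper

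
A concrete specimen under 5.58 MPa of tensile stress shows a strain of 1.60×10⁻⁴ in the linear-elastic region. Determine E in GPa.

34.9 GPa

E = σ/ε = 5.58 MPa / 1.60×10⁻⁴ = 34880 MPa = 34.9 GPa.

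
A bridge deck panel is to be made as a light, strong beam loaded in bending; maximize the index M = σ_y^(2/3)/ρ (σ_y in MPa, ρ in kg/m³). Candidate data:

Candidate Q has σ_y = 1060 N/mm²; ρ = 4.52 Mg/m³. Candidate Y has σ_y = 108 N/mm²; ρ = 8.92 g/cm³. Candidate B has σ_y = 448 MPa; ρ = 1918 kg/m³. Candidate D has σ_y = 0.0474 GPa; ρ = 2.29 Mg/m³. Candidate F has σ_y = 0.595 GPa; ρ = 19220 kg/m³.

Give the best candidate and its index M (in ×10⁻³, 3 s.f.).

candidate B, M = 30.5×10⁻³

Normalizing units and computing the index:
  candidate Q: σ_y = 1060 MPa, ρ = 4520 kg/m³
  candidate Y: σ_y = 108.0 MPa, ρ = 8920 kg/m³
  candidate B: σ_y = 448.0 MPa, ρ = 1918 kg/m³
  candidate D: σ_y = 47.40 MPa, ρ = 2290 kg/m³
  candidate F: σ_y = 595.0 MPa, ρ = 19220 kg/m³
  candidate B: M = 30.5×10⁻³
  candidate Q: M = 23.0×10⁻³
  candidate D: M = 5.72×10⁻³
  candidate F: M = 3.68×10⁻³
  candidate Y: M = 2.54×10⁻³
Highest index: candidate B.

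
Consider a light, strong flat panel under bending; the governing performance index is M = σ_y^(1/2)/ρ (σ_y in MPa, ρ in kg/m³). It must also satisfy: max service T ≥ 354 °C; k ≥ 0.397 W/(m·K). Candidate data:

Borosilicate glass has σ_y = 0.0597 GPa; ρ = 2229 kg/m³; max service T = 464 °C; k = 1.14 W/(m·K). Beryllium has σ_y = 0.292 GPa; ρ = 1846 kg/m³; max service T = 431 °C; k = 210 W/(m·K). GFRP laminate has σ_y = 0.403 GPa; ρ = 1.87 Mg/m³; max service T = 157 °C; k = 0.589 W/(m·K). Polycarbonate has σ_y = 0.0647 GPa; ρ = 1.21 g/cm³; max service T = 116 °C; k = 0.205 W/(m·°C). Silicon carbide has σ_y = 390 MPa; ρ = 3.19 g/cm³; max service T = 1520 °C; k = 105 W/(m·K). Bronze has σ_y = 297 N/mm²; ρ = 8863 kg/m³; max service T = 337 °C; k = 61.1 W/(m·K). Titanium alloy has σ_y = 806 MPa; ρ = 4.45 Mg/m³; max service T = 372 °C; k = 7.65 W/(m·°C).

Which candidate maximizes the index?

beryllium

Screen on constraints: max service T ≥ 354 °C; k ≥ 0.397 W/(m·K). Survivors: borosilicate glass, beryllium, silicon carbide, titanium alloy.
In SI units:
  borosilicate glass: σ_y = 59.70 MPa, ρ = 2229 kg/m³
  beryllium: σ_y = 292.0 MPa, ρ = 1846 kg/m³
  silicon carbide: σ_y = 390.0 MPa, ρ = 3190 kg/m³
  titanium alloy: σ_y = 806.0 MPa, ρ = 4450 kg/m³
  beryllium: M = 9.26×10⁻³
  titanium alloy: M = 6.38×10⁻³
  silicon carbide: M = 6.19×10⁻³
  borosilicate glass: M = 3.47×10⁻³
Beryllium has the largest M.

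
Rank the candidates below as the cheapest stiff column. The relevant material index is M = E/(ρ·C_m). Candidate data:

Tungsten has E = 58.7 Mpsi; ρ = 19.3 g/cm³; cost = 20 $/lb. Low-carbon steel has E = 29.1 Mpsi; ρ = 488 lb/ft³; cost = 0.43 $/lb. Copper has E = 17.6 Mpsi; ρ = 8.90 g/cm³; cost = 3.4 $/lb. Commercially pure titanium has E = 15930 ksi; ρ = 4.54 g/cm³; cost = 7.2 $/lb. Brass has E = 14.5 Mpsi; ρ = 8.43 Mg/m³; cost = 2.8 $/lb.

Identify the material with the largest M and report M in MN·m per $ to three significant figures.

Putting every candidate on a common basis:
  tungsten: E = 404.7 GPa, ρ = 19300 kg/m³, cost = 44.09 $/kg
  low-carbon steel: E = 200.6 GPa, ρ = 7817 kg/m³, cost = 0.9480 $/kg
  copper: E = 121.3 GPa, ρ = 8900 kg/m³, cost = 7.496 $/kg
  commercially pure titanium: E = 109.8 GPa, ρ = 4540 kg/m³, cost = 15.87 $/kg
  brass: E = 99.97 GPa, ρ = 8430 kg/m³, cost = 6.173 $/kg
  low-carbon steel: M = 27.1 MN·m per $
  brass: M = 1.92 MN·m per $
  copper: M = 1.82 MN·m per $
  commercially pure titanium: M = 1.52 MN·m per $
  tungsten: M = 0.476 MN·m per $
The maximum is for low-carbon steel.

low-carbon steel, M = 27.1 MN·m per $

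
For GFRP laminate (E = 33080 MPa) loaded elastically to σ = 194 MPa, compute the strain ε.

5.86×10⁻³

E = 33080 MPa = 33.08 GPa = 33080 MPa.
ε = σ/E = 194 / 33080 = 5.86×10⁻³.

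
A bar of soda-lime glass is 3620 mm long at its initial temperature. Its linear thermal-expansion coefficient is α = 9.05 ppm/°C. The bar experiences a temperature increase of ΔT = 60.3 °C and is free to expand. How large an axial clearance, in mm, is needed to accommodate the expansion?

1.98 mm

ΔL = α·L₀·ΔT = 9.05×10⁻⁶ × 3620 mm × 60.30 K = 1.98 mm.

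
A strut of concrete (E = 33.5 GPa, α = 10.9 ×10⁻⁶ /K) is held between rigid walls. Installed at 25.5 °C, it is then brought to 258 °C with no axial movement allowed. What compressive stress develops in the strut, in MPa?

84.9 MPa

ΔT = 232.5 K. Constrained thermal stress σ = E·α·ΔT = 33.50×10³ MPa × 10.9×10⁻⁶ × 232.5 = 84.9 MPa (compressive).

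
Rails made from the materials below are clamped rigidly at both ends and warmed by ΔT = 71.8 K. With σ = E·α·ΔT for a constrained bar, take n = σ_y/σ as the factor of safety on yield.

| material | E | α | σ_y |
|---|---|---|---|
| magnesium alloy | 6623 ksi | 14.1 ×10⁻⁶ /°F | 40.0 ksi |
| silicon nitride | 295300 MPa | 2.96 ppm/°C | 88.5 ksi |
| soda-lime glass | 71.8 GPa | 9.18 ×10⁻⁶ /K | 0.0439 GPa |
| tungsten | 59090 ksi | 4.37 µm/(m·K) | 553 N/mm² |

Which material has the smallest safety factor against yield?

Per material, after unit conversion:
  magnesium alloy: E = 45.66, α = 25.4, σ_y = 275.8 → σ = 83.2 MPa, n = 3.31
  silicon nitride: E = 295.3, α = 2.96, σ_y = 610.2 → σ = 62.8 MPa, n = 9.72
  soda-lime glass: E = 71.80, α = 9.18, σ_y = 43.90 → σ = 47.3 MPa, n = 0.928
  tungsten: E = 407.4, α = 4.37, σ_y = 553.0 → σ = 128 MPa, n = 4.33
Smallest n: soda-lime glass with n = 0.928.

soda-lime glass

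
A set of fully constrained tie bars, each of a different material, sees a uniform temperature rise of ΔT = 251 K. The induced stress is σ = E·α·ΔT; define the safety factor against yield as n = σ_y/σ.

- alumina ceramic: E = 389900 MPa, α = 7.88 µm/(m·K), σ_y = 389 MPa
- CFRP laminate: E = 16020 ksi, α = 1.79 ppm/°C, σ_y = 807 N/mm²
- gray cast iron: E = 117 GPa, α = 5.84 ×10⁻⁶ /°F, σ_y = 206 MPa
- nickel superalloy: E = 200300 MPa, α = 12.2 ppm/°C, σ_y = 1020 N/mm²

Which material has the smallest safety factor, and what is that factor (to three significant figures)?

Converting E to GPa, α to ×10⁻⁶/K, σ_y to MPa, then σ and n for each:
  alumina ceramic: E = 389.9, α = 7.88, σ_y = 389.0 → σ = 771 MPa, n = 0.504
  CFRP laminate: E = 110.5, α = 1.79, σ_y = 807.0 → σ = 49.6 MPa, n = 16.3
  gray cast iron: E = 117.0, α = 10.5, σ_y = 206.0 → σ = 309 MPa, n = 0.667
  nickel superalloy: E = 200.3, α = 12.2, σ_y = 1020 → σ = 613 MPa, n = 1.66
The minimum is alumina ceramic at n = 0.504.

alumina ceramic, n = 0.504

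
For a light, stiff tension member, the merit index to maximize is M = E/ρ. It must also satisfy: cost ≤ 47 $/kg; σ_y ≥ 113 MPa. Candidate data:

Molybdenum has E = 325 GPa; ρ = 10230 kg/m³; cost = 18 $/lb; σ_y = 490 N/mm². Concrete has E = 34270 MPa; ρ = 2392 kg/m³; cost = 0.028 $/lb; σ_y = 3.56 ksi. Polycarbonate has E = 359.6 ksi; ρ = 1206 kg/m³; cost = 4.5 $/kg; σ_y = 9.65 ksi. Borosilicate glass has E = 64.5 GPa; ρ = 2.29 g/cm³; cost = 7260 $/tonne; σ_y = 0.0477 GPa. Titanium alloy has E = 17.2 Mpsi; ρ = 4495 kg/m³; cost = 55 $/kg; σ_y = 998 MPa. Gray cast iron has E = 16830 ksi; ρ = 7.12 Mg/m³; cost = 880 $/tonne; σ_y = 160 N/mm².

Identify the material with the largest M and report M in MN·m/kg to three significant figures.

Screen on constraints: cost ≤ 47 $/kg; σ_y ≥ 113 MPa. Survivors: molybdenum, gray cast iron.
In SI units:
  molybdenum: E = 325.0 GPa, ρ = 10230 kg/m³
  gray cast iron: E = 116.0 GPa, ρ = 7120 kg/m³
  molybdenum: M = 31.8 MN·m/kg
  gray cast iron: M = 16.3 MN·m/kg
Molybdenum ranks first.

molybdenum, M = 31.8 MN·m/kg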